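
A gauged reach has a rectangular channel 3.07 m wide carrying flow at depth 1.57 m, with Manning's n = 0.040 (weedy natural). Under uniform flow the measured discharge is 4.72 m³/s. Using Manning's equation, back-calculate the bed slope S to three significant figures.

0.00215

A = b·y = 3.07 × 1.57 = 4.820 m²
P = b + 2y = 3.07 + 2×1.57 = 6.210 m
R = A/P = 4.820/6.210 = 0.7762 m
S = (Q·n / (1·A·R^(2/3)))² = (4.72×0.040 / (1×4.820×0.8446))² = 0.002151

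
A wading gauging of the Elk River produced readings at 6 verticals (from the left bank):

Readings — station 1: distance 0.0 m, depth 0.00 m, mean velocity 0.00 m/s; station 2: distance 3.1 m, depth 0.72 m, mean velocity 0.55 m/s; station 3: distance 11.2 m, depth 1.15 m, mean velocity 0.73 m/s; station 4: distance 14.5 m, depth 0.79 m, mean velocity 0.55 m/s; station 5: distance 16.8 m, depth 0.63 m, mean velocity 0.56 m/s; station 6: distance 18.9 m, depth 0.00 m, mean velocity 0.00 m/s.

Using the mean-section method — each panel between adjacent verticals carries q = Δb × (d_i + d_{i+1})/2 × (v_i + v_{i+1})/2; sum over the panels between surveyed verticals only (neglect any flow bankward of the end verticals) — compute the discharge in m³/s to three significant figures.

Panel 1-2: Δb = 3.1 m, d̄ = (0.00+0.72)/2 = 0.36, v̄ = (0.00+0.55)/2 = 0.275 → q = 3.1×0.36×0.275 = 0.3069 m³/s
Panel 2-3: Δb = 8.1 m, d̄ = (0.72+1.15)/2 = 0.935, v̄ = (0.55+0.73)/2 = 0.64 → q = 8.1×0.935×0.64 = 4.847 m³/s
Panel 3-4: Δb = 3.3 m, d̄ = (1.15+0.79)/2 = 0.97, v̄ = (0.73+0.55)/2 = 0.64 → q = 3.3×0.97×0.64 = 2.049 m³/s
Panel 4-5: Δb = 2.3 m, d̄ = (0.79+0.63)/2 = 0.71, v̄ = (0.55+0.56)/2 = 0.555 → q = 2.3×0.71×0.555 = 0.9063 m³/s
Panel 5-6: Δb = 2.1 m, d̄ = (0.63+0.00)/2 = 0.315, v̄ = (0.56+0.00)/2 = 0.28 → q = 2.1×0.315×0.28 = 0.1852 m³/s
Q = Σ q = 8.294 m³/s

8.29 m³/s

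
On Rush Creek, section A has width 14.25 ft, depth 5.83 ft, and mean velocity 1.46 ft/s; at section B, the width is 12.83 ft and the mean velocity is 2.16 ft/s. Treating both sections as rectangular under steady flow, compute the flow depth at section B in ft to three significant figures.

4.38 ft

Q = A₁V₁ = (14.25×5.83) × 1.46 = 121.3 ft³/s
d₂ = Q/(b₂ V₂) = 121.3/(12.83×2.16) = 4.377 ft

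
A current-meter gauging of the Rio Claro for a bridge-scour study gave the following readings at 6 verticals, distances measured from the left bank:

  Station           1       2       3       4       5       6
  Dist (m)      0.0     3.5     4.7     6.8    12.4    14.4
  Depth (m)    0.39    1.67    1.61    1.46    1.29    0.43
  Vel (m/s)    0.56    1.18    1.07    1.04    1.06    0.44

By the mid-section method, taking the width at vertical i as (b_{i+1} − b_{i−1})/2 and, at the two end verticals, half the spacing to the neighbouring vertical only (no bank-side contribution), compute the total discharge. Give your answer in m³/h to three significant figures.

w_1 = (3.5 − 0.0)/2 = 1.75 m; q_1 = 0.56 × 0.39 × 1.75 = 0.3822 m³/s
w_2 = (4.7 − 0.0)/2 = 2.35 m; q_2 = 1.18 × 1.67 × 2.35 = 4.631 m³/s
w_3 = (6.8 − 3.5)/2 = 1.65 m; q_3 = 1.07 × 1.61 × 1.65 = 2.842 m³/s
w_4 = (12.4 − 4.7)/2 = 3.85 m; q_4 = 1.04 × 1.46 × 3.85 = 5.846 m³/s
w_5 = (14.4 − 6.8)/2 = 3.8 m; q_5 = 1.06 × 1.29 × 3.8 = 5.196 m³/s
w_6 = (14.4 − 12.4)/2 = 1 m; q_6 = 0.44 × 0.43 × 1 = 0.1892 m³/s
Q = Σ qᵢ = 19.09 m³/s
= 19.09 × 3600 = 68710 m³/h

68700 m³/h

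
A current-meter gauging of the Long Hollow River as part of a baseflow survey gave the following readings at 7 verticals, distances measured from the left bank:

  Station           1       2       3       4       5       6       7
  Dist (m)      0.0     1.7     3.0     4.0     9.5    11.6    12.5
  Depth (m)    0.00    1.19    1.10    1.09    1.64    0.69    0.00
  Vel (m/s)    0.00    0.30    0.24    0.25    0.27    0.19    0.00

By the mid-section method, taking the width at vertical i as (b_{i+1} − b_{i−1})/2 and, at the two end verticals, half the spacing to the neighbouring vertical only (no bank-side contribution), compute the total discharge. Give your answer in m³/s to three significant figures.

w_2 = (3.0 − 0.0)/2 = 1.5 m; q_2 = 0.30 × 1.19 × 1.5 = 0.5355 m³/s
w_3 = (4.0 − 1.7)/2 = 1.15 m; q_3 = 0.24 × 1.10 × 1.15 = 0.3036 m³/s
w_4 = (9.5 − 3.0)/2 = 3.25 m; q_4 = 0.25 × 1.09 × 3.25 = 0.8856 m³/s
w_5 = (11.6 − 4.0)/2 = 3.8 m; q_5 = 0.27 × 1.64 × 3.8 = 1.683 m³/s
w_6 = (12.5 − 9.5)/2 = 1.5 m; q_6 = 0.19 × 0.69 × 1.5 = 0.1967 m³/s
Stations 1, 7 contribute zero (depth or velocity is 0).
Q = Σ qᵢ = 3.604 m³/s

3.60 m³/s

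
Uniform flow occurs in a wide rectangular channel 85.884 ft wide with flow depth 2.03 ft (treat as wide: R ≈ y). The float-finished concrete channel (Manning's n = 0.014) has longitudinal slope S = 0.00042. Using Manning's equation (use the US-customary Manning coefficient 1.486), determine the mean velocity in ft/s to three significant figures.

3.49 ft/s

A = b·y = 85.884 × 2.03 = 174.3 ft²
Wide channel: R ≈ y = 2.03 ft
Q = (1.486/n)·A·R^(2/3)·S^(1/2) = (1.486/0.014) × 174.3 × 2.030^(2/3) × 0.00042^(1/2) = 608.0 ft³/s
V = Q/A = 608.0/174.3 = 3.487 ft/s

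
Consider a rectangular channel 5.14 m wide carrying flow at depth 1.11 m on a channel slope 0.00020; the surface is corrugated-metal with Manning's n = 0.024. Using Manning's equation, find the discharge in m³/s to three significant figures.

A = b·y = 5.14 × 1.11 = 5.705 m²
P = b + 2y = 5.14 + 2×1.11 = 7.360 m
R = A/P = 5.705/7.360 = 0.7752 m
Q = (1/n)·A·R^(2/3)·S^(1/2) = (1/0.024) × 5.705 × 0.7752^(2/3) × 0.00020^(1/2) = 2.837 m³/s

2.84 m³/s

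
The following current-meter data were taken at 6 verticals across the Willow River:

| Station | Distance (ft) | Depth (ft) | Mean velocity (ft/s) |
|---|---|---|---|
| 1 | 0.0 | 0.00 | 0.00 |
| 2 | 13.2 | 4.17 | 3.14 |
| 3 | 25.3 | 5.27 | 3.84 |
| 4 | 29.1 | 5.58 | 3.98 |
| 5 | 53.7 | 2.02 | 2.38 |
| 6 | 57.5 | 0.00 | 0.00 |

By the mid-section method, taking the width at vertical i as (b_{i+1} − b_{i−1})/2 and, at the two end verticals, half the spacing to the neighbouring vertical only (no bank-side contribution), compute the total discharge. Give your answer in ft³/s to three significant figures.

710 ft³/s

w_2 = (25.3 − 0.0)/2 = 12.65 ft; q_2 = 3.14 × 4.17 × 12.65 = 165.6 ft³/s
w_3 = (29.1 − 13.2)/2 = 7.95 ft; q_3 = 3.84 × 5.27 × 7.95 = 160.9 ft³/s
w_4 = (53.7 − 25.3)/2 = 14.2 ft; q_4 = 3.98 × 5.58 × 14.2 = 315.4 ft³/s
w_5 = (57.5 − 29.1)/2 = 14.2 ft; q_5 = 2.38 × 2.02 × 14.2 = 68.27 ft³/s
Stations 1, 6 contribute zero (depth or velocity is 0).
Q = Σ qᵢ = 710.1 ft³/s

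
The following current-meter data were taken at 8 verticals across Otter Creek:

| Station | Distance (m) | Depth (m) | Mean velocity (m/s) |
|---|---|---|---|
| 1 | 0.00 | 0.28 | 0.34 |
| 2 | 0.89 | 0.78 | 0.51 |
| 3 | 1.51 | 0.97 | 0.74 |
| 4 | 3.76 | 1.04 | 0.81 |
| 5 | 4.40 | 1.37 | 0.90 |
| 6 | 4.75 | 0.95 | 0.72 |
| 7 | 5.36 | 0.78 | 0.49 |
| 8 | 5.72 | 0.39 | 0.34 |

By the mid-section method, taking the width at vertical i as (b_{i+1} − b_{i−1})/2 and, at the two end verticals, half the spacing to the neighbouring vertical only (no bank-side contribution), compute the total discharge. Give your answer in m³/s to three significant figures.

3.74 m³/s

w_1 = (0.89 − 0.00)/2 = 0.445 m; q_1 = 0.34 × 0.28 × 0.445 = 0.04236 m³/s
w_2 = (1.51 − 0.00)/2 = 0.755 m; q_2 = 0.51 × 0.78 × 0.755 = 0.3003 m³/s
w_3 = (3.76 − 0.89)/2 = 1.435 m; q_3 = 0.74 × 0.97 × 1.435 = 1.030 m³/s
w_4 = (4.40 − 1.51)/2 = 1.445 m; q_4 = 0.81 × 1.04 × 1.445 = 1.217 m³/s
w_5 = (4.75 − 3.76)/2 = 0.495 m; q_5 = 0.90 × 1.37 × 0.495 = 0.6103 m³/s
w_6 = (5.36 − 4.40)/2 = 0.48 m; q_6 = 0.72 × 0.95 × 0.48 = 0.3283 m³/s
w_7 = (5.72 − 4.75)/2 = 0.485 m; q_7 = 0.49 × 0.78 × 0.485 = 0.1854 m³/s
w_8 = (5.72 − 5.36)/2 = 0.18 m; q_8 = 0.34 × 0.39 × 0.18 = 0.02387 m³/s
Q = Σ qᵢ = 3.738 m³/s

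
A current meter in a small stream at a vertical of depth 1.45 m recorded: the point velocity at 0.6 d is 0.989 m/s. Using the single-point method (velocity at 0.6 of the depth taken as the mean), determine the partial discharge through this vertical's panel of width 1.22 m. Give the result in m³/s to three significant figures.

v̄ = v₀.₆ = 0.989 m/s
q = v̄ × d × w = 0.9890 × 1.45 × 1.22 = 1.750 m³/s

1.75 m³/s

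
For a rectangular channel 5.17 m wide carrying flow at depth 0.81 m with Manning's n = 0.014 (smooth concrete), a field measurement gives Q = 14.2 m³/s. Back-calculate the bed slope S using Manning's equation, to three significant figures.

A = b·y = 5.17 × 0.81 = 4.188 m²
P = b + 2y = 5.17 + 2×0.81 = 6.790 m
R = A/P = 4.188/6.790 = 0.6167 m
S = (Q·n / (1·A·R^(2/3)))² = (14.2×0.014 / (1×4.188×0.7246))² = 0.004293

0.00429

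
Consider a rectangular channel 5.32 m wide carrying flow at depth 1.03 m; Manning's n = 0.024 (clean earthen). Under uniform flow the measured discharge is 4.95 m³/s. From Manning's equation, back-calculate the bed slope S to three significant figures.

0.000699

A = b·y = 5.32 × 1.03 = 5.480 m²
P = b + 2y = 5.32 + 2×1.03 = 7.380 m
R = A/P = 5.480/7.380 = 0.7425 m
S = (Q·n / (1·A·R^(2/3)))² = (4.95×0.024 / (1×5.480×0.8200))² = 0.0006991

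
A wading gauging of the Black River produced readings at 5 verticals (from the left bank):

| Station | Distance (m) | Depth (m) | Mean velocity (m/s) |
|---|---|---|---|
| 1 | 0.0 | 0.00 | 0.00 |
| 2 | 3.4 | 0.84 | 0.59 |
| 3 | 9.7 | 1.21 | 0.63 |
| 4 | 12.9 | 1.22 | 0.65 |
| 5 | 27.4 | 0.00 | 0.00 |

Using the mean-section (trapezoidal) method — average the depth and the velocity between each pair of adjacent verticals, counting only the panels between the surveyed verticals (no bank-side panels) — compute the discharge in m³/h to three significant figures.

Panel 1-2: Δb = 3.4 m, d̄ = (0.00+0.84)/2 = 0.42, v̄ = (0.00+0.59)/2 = 0.295 → q = 3.4×0.42×0.295 = 0.4213 m³/s
Panel 2-3: Δb = 6.3 m, d̄ = (0.84+1.21)/2 = 1.025, v̄ = (0.59+0.63)/2 = 0.61 → q = 6.3×1.025×0.61 = 3.939 m³/s
Panel 3-4: Δb = 3.2 m, d̄ = (1.21+1.22)/2 = 1.215, v̄ = (0.63+0.65)/2 = 0.64 → q = 3.2×1.215×0.64 = 2.488 m³/s
Panel 4-5: Δb = 14.5 m, d̄ = (1.22+0.00)/2 = 0.61, v̄ = (0.65+0.00)/2 = 0.325 → q = 14.5×0.61×0.325 = 2.875 m³/s
Q = Σ q = 9.723 m³/s
= 9.723 × 3600 = 35000 m³/h

35000 m³/h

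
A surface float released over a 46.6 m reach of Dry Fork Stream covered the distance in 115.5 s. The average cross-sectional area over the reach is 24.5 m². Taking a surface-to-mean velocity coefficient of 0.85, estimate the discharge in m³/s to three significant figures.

v_surface = L / t̄ = 46.6 / 115.5 = 0.4035 m/s
v_mean = 0.85 × 0.4035 = 0.3429 m/s
Q = A × v_mean = 24.5 × 0.3429 = 8.402 m³/s

8.40 m³/s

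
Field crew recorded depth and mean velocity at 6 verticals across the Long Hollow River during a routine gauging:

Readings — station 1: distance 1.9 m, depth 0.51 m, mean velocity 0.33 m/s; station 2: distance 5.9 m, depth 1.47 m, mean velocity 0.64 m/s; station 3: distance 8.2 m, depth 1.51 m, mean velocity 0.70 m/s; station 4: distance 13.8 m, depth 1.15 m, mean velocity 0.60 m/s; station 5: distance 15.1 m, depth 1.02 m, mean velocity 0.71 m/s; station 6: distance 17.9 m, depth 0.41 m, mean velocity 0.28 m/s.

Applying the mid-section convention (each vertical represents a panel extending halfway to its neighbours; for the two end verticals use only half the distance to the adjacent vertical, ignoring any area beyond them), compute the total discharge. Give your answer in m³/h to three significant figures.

41400 m³/h

w_1 = (5.9 − 1.9)/2 = 2 m; q_1 = 0.33 × 0.51 × 2 = 0.3366 m³/s
w_2 = (8.2 − 1.9)/2 = 3.15 m; q_2 = 0.64 × 1.47 × 3.15 = 2.964 m³/s
w_3 = (13.8 − 5.9)/2 = 3.95 m; q_3 = 0.70 × 1.51 × 3.95 = 4.175 m³/s
w_4 = (15.1 − 8.2)/2 = 3.45 m; q_4 = 0.60 × 1.15 × 3.45 = 2.381 m³/s
w_5 = (17.9 − 13.8)/2 = 2.05 m; q_5 = 0.71 × 1.02 × 2.05 = 1.485 m³/s
w_6 = (17.9 − 15.1)/2 = 1.4 m; q_6 = 0.28 × 0.41 × 1.4 = 0.1607 m³/s
Q = Σ qᵢ = 11.50 m³/s
= 11.50 × 3600 = 41400 m³/h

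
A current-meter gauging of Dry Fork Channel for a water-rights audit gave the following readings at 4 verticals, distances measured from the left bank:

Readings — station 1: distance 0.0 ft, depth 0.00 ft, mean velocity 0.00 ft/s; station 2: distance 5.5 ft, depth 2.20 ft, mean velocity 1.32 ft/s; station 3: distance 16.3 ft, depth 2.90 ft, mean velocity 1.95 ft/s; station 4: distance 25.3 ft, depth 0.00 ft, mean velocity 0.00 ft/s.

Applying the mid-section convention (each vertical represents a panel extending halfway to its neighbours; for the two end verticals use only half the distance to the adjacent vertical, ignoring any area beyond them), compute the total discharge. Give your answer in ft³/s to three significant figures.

w_2 = (16.3 − 0.0)/2 = 8.15 ft; q_2 = 1.32 × 2.20 × 8.15 = 23.67 ft³/s
w_3 = (25.3 − 5.5)/2 = 9.9 ft; q_3 = 1.95 × 2.90 × 9.9 = 55.98 ft³/s
Stations 1, 4 contribute zero (depth or velocity is 0).
Q = Σ qᵢ = 79.65 ft³/s

79.7 ft³/s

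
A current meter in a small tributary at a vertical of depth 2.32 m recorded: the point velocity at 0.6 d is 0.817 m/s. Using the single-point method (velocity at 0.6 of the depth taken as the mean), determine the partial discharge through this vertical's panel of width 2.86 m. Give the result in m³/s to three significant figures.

v̄ = v₀.₆ = 0.817 m/s
q = v̄ × d × w = 0.8170 × 2.32 × 2.86 = 5.421 m³/s

5.42 m³/s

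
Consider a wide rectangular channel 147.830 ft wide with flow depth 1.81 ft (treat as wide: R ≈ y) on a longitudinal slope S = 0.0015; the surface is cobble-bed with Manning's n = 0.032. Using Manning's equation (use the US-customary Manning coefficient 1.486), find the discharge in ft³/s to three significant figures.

715 ft³/s

A = b·y = 147.830 × 1.81 = 267.6 ft²
Wide channel: R ≈ y = 1.81 ft
Q = (1.486/n)·A·R^(2/3)·S^(1/2) = (1.486/0.032) × 267.6 × 1.810^(2/3) × 0.0015^(1/2) = 714.7 ft³/s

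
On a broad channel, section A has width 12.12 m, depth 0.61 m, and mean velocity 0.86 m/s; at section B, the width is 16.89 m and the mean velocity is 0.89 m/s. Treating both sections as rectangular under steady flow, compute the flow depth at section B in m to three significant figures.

Q = A₁V₁ = (12.12×0.61) × 0.86 = 6.358 m³/s
d₂ = Q/(b₂ V₂) = 6.358/(16.89×0.89) = 0.4230 m

0.423 m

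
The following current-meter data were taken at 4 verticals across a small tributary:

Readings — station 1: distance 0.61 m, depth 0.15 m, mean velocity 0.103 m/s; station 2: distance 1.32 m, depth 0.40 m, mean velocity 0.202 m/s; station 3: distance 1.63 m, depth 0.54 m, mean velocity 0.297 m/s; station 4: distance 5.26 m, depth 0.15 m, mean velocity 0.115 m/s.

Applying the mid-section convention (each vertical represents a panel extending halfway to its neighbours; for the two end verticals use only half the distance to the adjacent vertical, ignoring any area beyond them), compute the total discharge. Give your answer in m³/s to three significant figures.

0.394 m³/s

w_1 = (1.32 − 0.61)/2 = 0.355 m; q_1 = 0.103 × 0.15 × 0.355 = 0.005485 m³/s
w_2 = (1.63 − 0.61)/2 = 0.51 m; q_2 = 0.202 × 0.40 × 0.51 = 0.04121 m³/s
w_3 = (5.26 − 1.32)/2 = 1.97 m; q_3 = 0.297 × 0.54 × 1.97 = 0.3159 m³/s
w_4 = (5.26 − 1.63)/2 = 1.815 m; q_4 = 0.115 × 0.15 × 1.815 = 0.03131 m³/s
Q = Σ qᵢ = 0.3940 m³/s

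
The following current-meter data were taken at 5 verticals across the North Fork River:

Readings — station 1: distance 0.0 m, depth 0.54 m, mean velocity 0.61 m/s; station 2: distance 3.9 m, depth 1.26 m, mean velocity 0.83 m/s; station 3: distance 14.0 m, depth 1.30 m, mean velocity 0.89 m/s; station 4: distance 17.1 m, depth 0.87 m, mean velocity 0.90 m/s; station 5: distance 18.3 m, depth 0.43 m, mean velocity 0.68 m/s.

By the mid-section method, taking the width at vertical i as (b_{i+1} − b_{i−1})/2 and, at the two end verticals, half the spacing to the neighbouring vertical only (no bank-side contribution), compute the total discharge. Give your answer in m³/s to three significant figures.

17.5 m³/s

w_1 = (3.9 − 0.0)/2 = 1.95 m; q_1 = 0.61 × 0.54 × 1.95 = 0.6423 m³/s
w_2 = (14.0 − 0.0)/2 = 7 m; q_2 = 0.83 × 1.26 × 7 = 7.321 m³/s
w_3 = (17.1 − 3.9)/2 = 6.6 m; q_3 = 0.89 × 1.30 × 6.6 = 7.636 m³/s
w_4 = (18.3 − 14.0)/2 = 2.15 m; q_4 = 0.90 × 0.87 × 2.15 = 1.683 m³/s
w_5 = (18.3 − 17.1)/2 = 0.6 m; q_5 = 0.68 × 0.43 × 0.6 = 0.1754 m³/s
Q = Σ qᵢ = 17.46 m³/s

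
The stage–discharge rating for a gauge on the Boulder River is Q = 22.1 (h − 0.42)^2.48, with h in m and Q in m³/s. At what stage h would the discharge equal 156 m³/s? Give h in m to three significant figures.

2.62 m

h − h₀ = (Q/C)^(1/b) = (156/22.1)^(1/2.48) = 2.199 m
h = 0.42 + 2.199 = 2.619 m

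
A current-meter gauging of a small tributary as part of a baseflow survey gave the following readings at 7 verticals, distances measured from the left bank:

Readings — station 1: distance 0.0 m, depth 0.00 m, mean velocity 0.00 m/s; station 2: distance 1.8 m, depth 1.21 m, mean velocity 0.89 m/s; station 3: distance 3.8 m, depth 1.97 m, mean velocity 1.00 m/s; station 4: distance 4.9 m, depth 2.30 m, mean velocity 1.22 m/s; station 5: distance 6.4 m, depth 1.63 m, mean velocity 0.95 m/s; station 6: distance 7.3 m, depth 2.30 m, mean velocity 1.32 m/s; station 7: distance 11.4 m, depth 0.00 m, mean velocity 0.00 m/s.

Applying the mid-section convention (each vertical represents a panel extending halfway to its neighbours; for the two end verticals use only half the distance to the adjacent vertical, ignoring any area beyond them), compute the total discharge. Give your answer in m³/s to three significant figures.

18.2 m³/s

w_2 = (3.8 − 0.0)/2 = 1.9 m; q_2 = 0.89 × 1.21 × 1.9 = 2.046 m³/s
w_3 = (4.9 − 1.8)/2 = 1.55 m; q_3 = 1.00 × 1.97 × 1.55 = 3.054 m³/s
w_4 = (6.4 − 3.8)/2 = 1.3 m; q_4 = 1.22 × 2.30 × 1.3 = 3.648 m³/s
w_5 = (7.3 − 4.9)/2 = 1.2 m; q_5 = 0.95 × 1.63 × 1.2 = 1.858 m³/s
w_6 = (11.4 − 6.4)/2 = 2.5 m; q_6 = 1.32 × 2.30 × 2.5 = 7.590 m³/s
Stations 1, 7 contribute zero (depth or velocity is 0).
Q = Σ qᵢ = 18.20 m³/s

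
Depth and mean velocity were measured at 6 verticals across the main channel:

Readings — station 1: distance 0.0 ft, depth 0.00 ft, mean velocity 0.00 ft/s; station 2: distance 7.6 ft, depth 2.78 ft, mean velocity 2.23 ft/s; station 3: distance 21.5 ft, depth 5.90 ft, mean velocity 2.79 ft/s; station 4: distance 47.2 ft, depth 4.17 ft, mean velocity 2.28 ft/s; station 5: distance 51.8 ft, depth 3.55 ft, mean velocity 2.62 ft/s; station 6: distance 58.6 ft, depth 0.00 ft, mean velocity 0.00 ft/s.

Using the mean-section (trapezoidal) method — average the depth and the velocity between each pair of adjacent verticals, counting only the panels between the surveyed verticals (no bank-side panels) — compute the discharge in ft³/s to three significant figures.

551 ft³/s

Panel 1-2: Δb = 7.6 ft, d̄ = (0.00+2.78)/2 = 1.39, v̄ = (0.00+2.23)/2 = 1.115 → q = 7.6×1.39×1.115 = 11.78 ft³/s
Panel 2-3: Δb = 13.9 ft, d̄ = (2.78+5.90)/2 = 4.34, v̄ = (2.23+2.79)/2 = 2.51 → q = 13.9×4.34×2.51 = 151.4 ft³/s
Panel 3-4: Δb = 25.7 ft, d̄ = (5.90+4.17)/2 = 5.035, v̄ = (2.79+2.28)/2 = 2.535 → q = 25.7×5.035×2.535 = 328.0 ft³/s
Panel 4-5: Δb = 4.6 ft, d̄ = (4.17+3.55)/2 = 3.86, v̄ = (2.28+2.62)/2 = 2.45 → q = 4.6×3.86×2.45 = 43.50 ft³/s
Panel 5-6: Δb = 6.8 ft, d̄ = (3.55+0.00)/2 = 1.775, v̄ = (2.62+0.00)/2 = 1.31 → q = 6.8×1.775×1.31 = 15.81 ft³/s
Q = Σ q = 550.5 ft³/s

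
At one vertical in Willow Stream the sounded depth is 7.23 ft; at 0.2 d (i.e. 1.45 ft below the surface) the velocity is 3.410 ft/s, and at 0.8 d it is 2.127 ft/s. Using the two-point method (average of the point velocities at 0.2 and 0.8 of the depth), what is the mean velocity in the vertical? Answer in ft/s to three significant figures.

2.77 ft/s

v̄ = (3.410 + 2.127) / 2 = 2.769 ft/s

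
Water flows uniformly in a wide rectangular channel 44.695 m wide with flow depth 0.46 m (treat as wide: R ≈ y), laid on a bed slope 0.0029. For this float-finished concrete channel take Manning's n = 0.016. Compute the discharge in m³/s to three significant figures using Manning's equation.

A = b·y = 44.695 × 0.46 = 20.56 m²
Wide channel: R ≈ y = 0.46 m
Q = (1/n)·A·R^(2/3)·S^(1/2) = (1/0.016) × 20.56 × 0.4600^(2/3) × 0.0029^(1/2) = 41.24 m³/s

41.2 m³/s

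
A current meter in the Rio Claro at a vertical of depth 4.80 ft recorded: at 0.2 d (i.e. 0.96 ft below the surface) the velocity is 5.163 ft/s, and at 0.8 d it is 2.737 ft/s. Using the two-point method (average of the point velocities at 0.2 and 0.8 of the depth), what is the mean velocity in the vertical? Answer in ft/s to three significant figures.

v̄ = (5.163 + 2.737) / 2 = 3.950 ft/s

3.95 ft/s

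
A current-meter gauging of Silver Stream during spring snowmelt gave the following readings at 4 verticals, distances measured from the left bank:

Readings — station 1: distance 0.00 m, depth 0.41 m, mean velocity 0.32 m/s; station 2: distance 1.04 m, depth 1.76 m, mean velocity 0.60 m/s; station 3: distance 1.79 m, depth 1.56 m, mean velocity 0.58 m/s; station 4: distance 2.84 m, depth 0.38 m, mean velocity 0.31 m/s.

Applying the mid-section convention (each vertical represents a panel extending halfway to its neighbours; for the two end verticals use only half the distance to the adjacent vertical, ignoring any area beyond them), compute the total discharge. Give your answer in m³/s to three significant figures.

w_1 = (1.04 − 0.00)/2 = 0.52 m; q_1 = 0.32 × 0.41 × 0.52 = 0.06822 m³/s
w_2 = (1.79 − 0.00)/2 = 0.895 m; q_2 = 0.60 × 1.76 × 0.895 = 0.9451 m³/s
w_3 = (2.84 − 1.04)/2 = 0.9 m; q_3 = 0.58 × 1.56 × 0.9 = 0.8143 m³/s
w_4 = (2.84 − 1.79)/2 = 0.525 m; q_4 = 0.31 × 0.38 × 0.525 = 0.06185 m³/s
Q = Σ qᵢ = 1.890 m³/s

1.89 m³/s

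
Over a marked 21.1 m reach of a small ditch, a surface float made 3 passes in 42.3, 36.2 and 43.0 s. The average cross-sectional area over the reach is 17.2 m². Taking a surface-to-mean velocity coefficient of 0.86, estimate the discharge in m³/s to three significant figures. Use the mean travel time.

t̄ = (42.3 + 36.2 + 43.0) / 3 = 40.5 s
v_surface = L / t̄ = 21.1 / 40.5 = 0.5210 m/s
v_mean = 0.86 × 0.5210 = 0.4480 m/s
Q = A × v_mean = 17.2 × 0.4480 = 7.706 m³/s

7.71 m³/s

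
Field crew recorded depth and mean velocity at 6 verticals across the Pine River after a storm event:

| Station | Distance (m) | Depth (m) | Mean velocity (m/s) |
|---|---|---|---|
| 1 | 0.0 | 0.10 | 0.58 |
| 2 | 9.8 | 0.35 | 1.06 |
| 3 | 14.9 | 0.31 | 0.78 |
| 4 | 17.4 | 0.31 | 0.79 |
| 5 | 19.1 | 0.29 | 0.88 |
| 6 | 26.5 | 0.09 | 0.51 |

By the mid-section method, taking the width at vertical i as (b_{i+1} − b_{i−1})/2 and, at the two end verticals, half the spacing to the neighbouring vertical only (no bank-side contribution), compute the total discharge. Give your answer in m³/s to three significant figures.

w_1 = (9.8 − 0.0)/2 = 4.9 m; q_1 = 0.58 × 0.10 × 4.9 = 0.2842 m³/s
w_2 = (14.9 − 0.0)/2 = 7.45 m; q_2 = 1.06 × 0.35 × 7.45 = 2.764 m³/s
w_3 = (17.4 − 9.8)/2 = 3.8 m; q_3 = 0.78 × 0.31 × 3.8 = 0.9188 m³/s
w_4 = (19.1 − 14.9)/2 = 2.1 m; q_4 = 0.79 × 0.31 × 2.1 = 0.5143 m³/s
w_5 = (26.5 − 17.4)/2 = 4.55 m; q_5 = 0.88 × 0.29 × 4.55 = 1.161 m³/s
w_6 = (26.5 − 19.1)/2 = 3.7 m; q_6 = 0.51 × 0.09 × 3.7 = 0.1698 m³/s
Q = Σ qᵢ = 5.812 m³/s

5.81 m³/s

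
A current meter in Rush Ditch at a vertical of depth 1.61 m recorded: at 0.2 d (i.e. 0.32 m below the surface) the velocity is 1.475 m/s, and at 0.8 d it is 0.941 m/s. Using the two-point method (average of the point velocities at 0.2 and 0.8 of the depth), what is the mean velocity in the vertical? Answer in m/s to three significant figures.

1.21 m/s

v̄ = (1.475 + 0.941) / 2 = 1.208 m/s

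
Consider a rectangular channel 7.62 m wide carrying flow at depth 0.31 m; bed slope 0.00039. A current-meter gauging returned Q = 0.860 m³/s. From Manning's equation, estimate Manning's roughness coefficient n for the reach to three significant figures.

0.0236

A = b·y = 7.62 × 0.31 = 2.362 m²
P = b + 2y = 7.62 + 2×0.31 = 8.240 m
R = A/P = 2.362/8.240 = 0.2867 m
n = (1/Q)·A·R^(2/3)·S^(1/2) = (1/0.860) × 2.362 × 0.4348 × 0.01975 = 0.02358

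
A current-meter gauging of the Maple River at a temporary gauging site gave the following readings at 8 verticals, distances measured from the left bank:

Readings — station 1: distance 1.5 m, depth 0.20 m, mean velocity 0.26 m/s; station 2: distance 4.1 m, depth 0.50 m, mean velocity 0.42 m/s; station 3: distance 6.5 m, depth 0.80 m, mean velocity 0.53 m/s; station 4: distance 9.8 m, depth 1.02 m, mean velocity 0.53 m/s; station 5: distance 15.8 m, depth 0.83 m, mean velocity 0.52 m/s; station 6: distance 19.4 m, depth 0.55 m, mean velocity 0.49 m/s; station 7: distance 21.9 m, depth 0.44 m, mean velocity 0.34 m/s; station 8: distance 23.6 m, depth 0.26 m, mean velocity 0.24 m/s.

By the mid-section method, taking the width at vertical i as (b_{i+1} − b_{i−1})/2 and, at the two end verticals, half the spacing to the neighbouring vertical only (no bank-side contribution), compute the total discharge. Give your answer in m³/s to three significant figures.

w_1 = (4.1 − 1.5)/2 = 1.3 m; q_1 = 0.26 × 0.20 × 1.3 = 0.06760 m³/s
w_2 = (6.5 − 1.5)/2 = 2.5 m; q_2 = 0.42 × 0.50 × 2.5 = 0.5250 m³/s
w_3 = (9.8 − 4.1)/2 = 2.85 m; q_3 = 0.53 × 0.80 × 2.85 = 1.208 m³/s
w_4 = (15.8 − 6.5)/2 = 4.65 m; q_4 = 0.53 × 1.02 × 4.65 = 2.514 m³/s
w_5 = (19.4 − 9.8)/2 = 4.8 m; q_5 = 0.52 × 0.83 × 4.8 = 2.072 m³/s
w_6 = (21.9 − 15.8)/2 = 3.05 m; q_6 = 0.49 × 0.55 × 3.05 = 0.8220 m³/s
w_7 = (23.6 − 19.4)/2 = 2.1 m; q_7 = 0.34 × 0.44 × 2.1 = 0.3142 m³/s
w_8 = (23.6 − 21.9)/2 = 0.85 m; q_8 = 0.24 × 0.26 × 0.85 = 0.05304 m³/s
Q = Σ qᵢ = 7.576 m³/s

7.58 m³/s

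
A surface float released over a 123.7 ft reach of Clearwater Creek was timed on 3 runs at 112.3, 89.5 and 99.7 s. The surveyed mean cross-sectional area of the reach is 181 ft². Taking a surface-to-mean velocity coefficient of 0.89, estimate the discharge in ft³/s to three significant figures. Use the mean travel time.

t̄ = (112.3 + 89.5 + 99.7) / 3 = 100.5 s
v_surface = L / t̄ = 123.7 / 100.5 = 1.231 ft/s
v_mean = 0.89 × 1.231 = 1.095 ft/s
Q = A × v_mean = 181 × 1.095 = 198.3 ft³/s

198 ft³/s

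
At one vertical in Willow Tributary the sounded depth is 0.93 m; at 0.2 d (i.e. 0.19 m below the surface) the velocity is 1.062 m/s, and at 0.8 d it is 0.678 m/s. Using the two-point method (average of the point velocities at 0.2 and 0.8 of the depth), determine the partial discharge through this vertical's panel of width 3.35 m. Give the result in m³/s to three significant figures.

v̄ = (1.062 + 0.678) / 2 = 0.8700 m/s
q = v̄ × d × w = 0.8700 × 0.93 × 3.35 = 2.710 m³/s

2.71 m³/s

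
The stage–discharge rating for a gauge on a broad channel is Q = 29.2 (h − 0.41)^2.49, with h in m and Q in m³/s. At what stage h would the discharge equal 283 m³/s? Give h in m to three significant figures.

h − h₀ = (Q/C)^(1/b) = (283/29.2)^(1/2.49) = 2.490 m
h = 0.41 + 2.490 = 2.900 m

2.90 m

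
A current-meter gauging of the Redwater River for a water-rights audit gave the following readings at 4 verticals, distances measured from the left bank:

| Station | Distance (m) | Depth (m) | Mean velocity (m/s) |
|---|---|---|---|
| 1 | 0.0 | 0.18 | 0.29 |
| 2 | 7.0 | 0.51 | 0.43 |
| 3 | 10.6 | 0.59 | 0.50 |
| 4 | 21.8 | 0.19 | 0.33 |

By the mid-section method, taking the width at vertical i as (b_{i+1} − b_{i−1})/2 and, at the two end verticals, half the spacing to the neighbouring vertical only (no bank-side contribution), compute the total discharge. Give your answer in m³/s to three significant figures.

3.88 m³/s

w_1 = (7.0 − 0.0)/2 = 3.5 m; q_1 = 0.29 × 0.18 × 3.5 = 0.1827 m³/s
w_2 = (10.6 − 0.0)/2 = 5.3 m; q_2 = 0.43 × 0.51 × 5.3 = 1.162 m³/s
w_3 = (21.8 − 7.0)/2 = 7.4 m; q_3 = 0.50 × 0.59 × 7.4 = 2.183 m³/s
w_4 = (21.8 − 10.6)/2 = 5.6 m; q_4 = 0.33 × 0.19 × 5.6 = 0.3511 m³/s
Q = Σ qᵢ = 3.879 m³/s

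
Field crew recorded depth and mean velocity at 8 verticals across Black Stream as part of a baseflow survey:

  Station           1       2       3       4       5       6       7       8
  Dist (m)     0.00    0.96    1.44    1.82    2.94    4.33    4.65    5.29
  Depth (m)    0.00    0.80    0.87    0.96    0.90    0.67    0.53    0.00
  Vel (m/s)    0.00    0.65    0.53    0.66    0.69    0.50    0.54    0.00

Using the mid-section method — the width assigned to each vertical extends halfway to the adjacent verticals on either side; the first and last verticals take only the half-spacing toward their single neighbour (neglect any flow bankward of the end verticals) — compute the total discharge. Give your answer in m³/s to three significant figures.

w_2 = (1.44 − 0.00)/2 = 0.72 m; q_2 = 0.65 × 0.80 × 0.72 = 0.3744 m³/s
w_3 = (1.82 − 0.96)/2 = 0.43 m; q_3 = 0.53 × 0.87 × 0.43 = 0.1983 m³/s
w_4 = (2.94 − 1.44)/2 = 0.75 m; q_4 = 0.66 × 0.96 × 0.75 = 0.4752 m³/s
w_5 = (4.33 − 1.82)/2 = 1.255 m; q_5 = 0.69 × 0.90 × 1.255 = 0.7794 m³/s
w_6 = (4.65 − 2.94)/2 = 0.855 m; q_6 = 0.50 × 0.67 × 0.855 = 0.2864 m³/s
w_7 = (5.29 − 4.33)/2 = 0.48 m; q_7 = 0.54 × 0.53 × 0.48 = 0.1374 m³/s
Stations 1, 8 contribute zero (depth or velocity is 0).
Q = Σ qᵢ = 2.251 m³/s

2.25 m³/s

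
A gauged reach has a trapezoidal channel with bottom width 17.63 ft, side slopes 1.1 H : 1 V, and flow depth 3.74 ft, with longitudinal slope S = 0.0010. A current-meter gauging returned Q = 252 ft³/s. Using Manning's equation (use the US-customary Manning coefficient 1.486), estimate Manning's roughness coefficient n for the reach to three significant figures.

0.0303

A = (b + z·y)·y = (17.63 + 1.1×3.74)×3.74 = 81.32 ft²
P = b + 2y√(1+z²) = 17.63 + 2×3.74×√(1+1.1²) = 28.75 ft
R = A/P = 81.32/28.75 = 2.829 ft
n = (1.486/Q)·A·R^(2/3)·S^(1/2) = (1.486/252) × 81.32 × 2.000 × 0.03162 = 0.03033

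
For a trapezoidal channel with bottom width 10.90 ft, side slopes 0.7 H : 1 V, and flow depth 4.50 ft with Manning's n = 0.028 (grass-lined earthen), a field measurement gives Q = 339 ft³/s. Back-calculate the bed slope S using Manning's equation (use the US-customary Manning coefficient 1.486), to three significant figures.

A = (b + z·y)·y = (10.90 + 0.7×4.50)×4.50 = 63.23 ft²
P = b + 2y√(1+z²) = 10.90 + 2×4.50×√(1+0.7²) = 21.89 ft
R = A/P = 63.23/21.89 = 2.889 ft
S = (Q·n / (1.486·A·R^(2/3)))² = (339×0.028 / (1.486×63.23×2.028))² = 0.002481

0.00248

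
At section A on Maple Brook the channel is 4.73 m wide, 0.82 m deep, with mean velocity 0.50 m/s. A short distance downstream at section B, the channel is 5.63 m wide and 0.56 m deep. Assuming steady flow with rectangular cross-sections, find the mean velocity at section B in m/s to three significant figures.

Q = A₁V₁ = (4.73×0.82) × 0.50 = 1.939 m³/s
A₂ = 5.63 × 0.56 = 3.153 m²
V₂ = Q/A₂ = 1.939/3.153 = 0.6151 m/s

0.615 m/s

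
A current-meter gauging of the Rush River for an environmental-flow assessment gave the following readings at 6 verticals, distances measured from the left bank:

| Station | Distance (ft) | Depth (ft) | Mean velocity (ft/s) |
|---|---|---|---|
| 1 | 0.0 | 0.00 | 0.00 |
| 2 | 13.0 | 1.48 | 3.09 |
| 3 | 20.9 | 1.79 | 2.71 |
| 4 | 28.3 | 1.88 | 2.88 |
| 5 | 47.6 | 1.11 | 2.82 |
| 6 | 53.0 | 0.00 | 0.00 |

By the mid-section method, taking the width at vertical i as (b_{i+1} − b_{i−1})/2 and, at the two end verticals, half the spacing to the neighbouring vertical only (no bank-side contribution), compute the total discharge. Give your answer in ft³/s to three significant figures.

w_2 = (20.9 − 0.0)/2 = 10.45 ft; q_2 = 3.09 × 1.48 × 10.45 = 47.79 ft³/s
w_3 = (28.3 − 13.0)/2 = 7.65 ft; q_3 = 2.71 × 1.79 × 7.65 = 37.11 ft³/s
w_4 = (47.6 − 20.9)/2 = 13.35 ft; q_4 = 2.88 × 1.88 × 13.35 = 72.28 ft³/s
w_5 = (53.0 − 28.3)/2 = 12.35 ft; q_5 = 2.82 × 1.11 × 12.35 = 38.66 ft³/s
Stations 1, 6 contribute zero (depth or velocity is 0).
Q = Σ qᵢ = 195.8 ft³/s

196 ft³/s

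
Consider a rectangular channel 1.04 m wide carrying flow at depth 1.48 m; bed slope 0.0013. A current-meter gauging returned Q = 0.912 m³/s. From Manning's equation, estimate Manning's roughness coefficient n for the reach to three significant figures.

0.0322

A = b·y = 1.04 × 1.48 = 1.539 m²
P = b + 2y = 1.04 + 2×1.48 = 4.000 m
R = A/P = 1.539/4.000 = 0.3848 m
n = (1/Q)·A·R^(2/3)·S^(1/2) = (1/0.912) × 1.539 × 0.5290 × 0.03606 = 0.03219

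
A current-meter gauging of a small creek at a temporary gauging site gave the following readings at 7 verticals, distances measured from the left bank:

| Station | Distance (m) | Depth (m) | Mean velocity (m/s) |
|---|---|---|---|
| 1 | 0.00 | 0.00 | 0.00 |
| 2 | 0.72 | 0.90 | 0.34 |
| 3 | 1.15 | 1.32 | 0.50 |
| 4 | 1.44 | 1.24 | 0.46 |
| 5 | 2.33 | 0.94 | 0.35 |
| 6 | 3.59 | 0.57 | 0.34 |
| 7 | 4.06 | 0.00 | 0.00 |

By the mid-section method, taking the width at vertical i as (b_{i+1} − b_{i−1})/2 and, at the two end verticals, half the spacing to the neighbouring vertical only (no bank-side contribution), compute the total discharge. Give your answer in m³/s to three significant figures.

w_2 = (1.15 − 0.00)/2 = 0.575 m; q_2 = 0.34 × 0.90 × 0.575 = 0.1760 m³/s
w_3 = (1.44 − 0.72)/2 = 0.36 m; q_3 = 0.50 × 1.32 × 0.36 = 0.2376 m³/s
w_4 = (2.33 − 1.15)/2 = 0.59 m; q_4 = 0.46 × 1.24 × 0.59 = 0.3365 m³/s
w_5 = (3.59 − 1.44)/2 = 1.075 m; q_5 = 0.35 × 0.94 × 1.075 = 0.3537 m³/s
w_6 = (4.06 − 2.33)/2 = 0.865 m; q_6 = 0.34 × 0.57 × 0.865 = 0.1676 m³/s
Stations 1, 7 contribute zero (depth or velocity is 0).
Q = Σ qᵢ = 1.271 m³/s

1.27 m³/s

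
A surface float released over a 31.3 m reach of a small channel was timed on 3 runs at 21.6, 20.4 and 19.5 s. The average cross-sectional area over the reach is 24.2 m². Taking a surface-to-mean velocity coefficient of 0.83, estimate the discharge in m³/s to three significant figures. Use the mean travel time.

t̄ = (21.6 + 20.4 + 19.5) / 3 = 20.5 s
v_surface = L / t̄ = 31.3 / 20.5 = 1.527 m/s
v_mean = 0.83 × 1.527 = 1.267 m/s
Q = A × v_mean = 24.2 × 1.267 = 30.67 m³/s

30.7 m³/s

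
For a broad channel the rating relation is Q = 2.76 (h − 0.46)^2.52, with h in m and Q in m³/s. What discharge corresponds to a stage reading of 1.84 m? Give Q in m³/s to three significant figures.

6.21 m³/s

Q = 2.76 × (1.84 − 0.46)^2.52 = 2.76 × 1.38^2.52 = 6.214 m³/s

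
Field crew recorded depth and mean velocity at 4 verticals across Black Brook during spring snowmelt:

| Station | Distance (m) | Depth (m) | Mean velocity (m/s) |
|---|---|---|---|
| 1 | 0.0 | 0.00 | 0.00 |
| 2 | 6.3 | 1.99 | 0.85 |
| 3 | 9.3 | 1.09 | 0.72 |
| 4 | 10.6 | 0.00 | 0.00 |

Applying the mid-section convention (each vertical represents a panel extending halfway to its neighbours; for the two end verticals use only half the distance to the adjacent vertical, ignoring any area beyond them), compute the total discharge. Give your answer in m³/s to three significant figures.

9.55 m³/s

w_2 = (9.3 − 0.0)/2 = 4.65 m; q_2 = 0.85 × 1.99 × 4.65 = 7.865 m³/s
w_3 = (10.6 − 6.3)/2 = 2.15 m; q_3 = 0.72 × 1.09 × 2.15 = 1.687 m³/s
Stations 1, 4 contribute zero (depth or velocity is 0).
Q = Σ qᵢ = 9.553 m³/s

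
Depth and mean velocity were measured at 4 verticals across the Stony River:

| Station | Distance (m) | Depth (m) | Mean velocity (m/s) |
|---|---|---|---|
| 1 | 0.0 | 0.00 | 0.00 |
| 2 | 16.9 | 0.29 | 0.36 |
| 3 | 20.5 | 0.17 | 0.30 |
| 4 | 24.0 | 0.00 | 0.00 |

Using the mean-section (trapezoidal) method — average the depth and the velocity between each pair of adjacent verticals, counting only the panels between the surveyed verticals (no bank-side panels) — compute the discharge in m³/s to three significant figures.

0.759 m³/s

Panel 1-2: Δb = 16.9 m, d̄ = (0.00+0.29)/2 = 0.145, v̄ = (0.00+0.36)/2 = 0.18 → q = 16.9×0.145×0.18 = 0.4411 m³/s
Panel 2-3: Δb = 3.6 m, d̄ = (0.29+0.17)/2 = 0.23, v̄ = (0.36+0.30)/2 = 0.33 → q = 3.6×0.23×0.33 = 0.2732 m³/s
Panel 3-4: Δb = 3.5 m, d̄ = (0.17+0.00)/2 = 0.085, v̄ = (0.30+0.00)/2 = 0.15 → q = 3.5×0.085×0.15 = 0.04463 m³/s
Q = Σ q = 0.7590 m³/s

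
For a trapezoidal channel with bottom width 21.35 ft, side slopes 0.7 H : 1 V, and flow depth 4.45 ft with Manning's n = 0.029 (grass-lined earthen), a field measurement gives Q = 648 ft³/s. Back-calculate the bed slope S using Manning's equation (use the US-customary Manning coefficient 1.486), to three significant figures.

A = (b + z·y)·y = (21.35 + 0.7×4.45)×4.45 = 108.9 ft²
P = b + 2y√(1+z²) = 21.35 + 2×4.45×√(1+0.7²) = 32.21 ft
R = A/P = 108.9/32.21 = 3.380 ft
S = (Q·n / (1.486·A·R^(2/3)))² = (648×0.029 / (1.486×108.9×2.252))² = 0.002660

0.00266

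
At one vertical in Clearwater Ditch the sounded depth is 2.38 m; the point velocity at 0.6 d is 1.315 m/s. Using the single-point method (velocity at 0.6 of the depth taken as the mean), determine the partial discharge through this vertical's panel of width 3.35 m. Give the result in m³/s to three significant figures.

v̄ = v₀.₆ = 1.315 m/s
q = v̄ × d × w = 1.315 × 2.38 × 3.35 = 10.48 m³/s

10.5 m³/s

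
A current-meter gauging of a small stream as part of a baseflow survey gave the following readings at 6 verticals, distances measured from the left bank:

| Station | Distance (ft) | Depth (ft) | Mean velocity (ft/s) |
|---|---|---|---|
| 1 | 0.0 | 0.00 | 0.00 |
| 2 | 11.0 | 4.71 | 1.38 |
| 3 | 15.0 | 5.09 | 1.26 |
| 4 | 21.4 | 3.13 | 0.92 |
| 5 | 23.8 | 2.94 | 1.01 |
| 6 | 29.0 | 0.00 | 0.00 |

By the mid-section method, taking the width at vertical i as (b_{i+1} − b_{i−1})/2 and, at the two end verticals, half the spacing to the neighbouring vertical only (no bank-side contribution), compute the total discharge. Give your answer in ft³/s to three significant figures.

w_2 = (15.0 − 0.0)/2 = 7.5 ft; q_2 = 1.38 × 4.71 × 7.5 = 48.75 ft³/s
w_3 = (21.4 − 11.0)/2 = 5.2 ft; q_3 = 1.26 × 5.09 × 5.2 = 33.35 ft³/s
w_4 = (23.8 − 15.0)/2 = 4.4 ft; q_4 = 0.92 × 3.13 × 4.4 = 12.67 ft³/s
w_5 = (29.0 − 21.4)/2 = 3.8 ft; q_5 = 1.01 × 2.94 × 3.8 = 11.28 ft³/s
Stations 1, 6 contribute zero (depth or velocity is 0).
Q = Σ qᵢ = 106.1 ft³/s

106 ft³/s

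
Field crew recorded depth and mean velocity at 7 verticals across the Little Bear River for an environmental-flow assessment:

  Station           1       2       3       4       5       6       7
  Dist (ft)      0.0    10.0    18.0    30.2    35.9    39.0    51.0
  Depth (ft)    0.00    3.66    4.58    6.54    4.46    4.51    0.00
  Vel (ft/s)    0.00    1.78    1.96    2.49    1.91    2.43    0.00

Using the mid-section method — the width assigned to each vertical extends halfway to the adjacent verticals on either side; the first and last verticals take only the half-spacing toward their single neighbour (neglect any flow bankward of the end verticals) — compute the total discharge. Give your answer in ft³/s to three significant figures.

w_2 = (18.0 − 0.0)/2 = 9 ft; q_2 = 1.78 × 3.66 × 9 = 58.63 ft³/s
w_3 = (30.2 − 10.0)/2 = 10.1 ft; q_3 = 1.96 × 4.58 × 10.1 = 90.67 ft³/s
w_4 = (35.9 − 18.0)/2 = 8.95 ft; q_4 = 2.49 × 6.54 × 8.95 = 145.7 ft³/s
w_5 = (39.0 − 30.2)/2 = 4.4 ft; q_5 = 1.91 × 4.46 × 4.4 = 37.48 ft³/s
w_6 = (51.0 − 35.9)/2 = 7.55 ft; q_6 = 2.43 × 4.51 × 7.55 = 82.74 ft³/s
Stations 1, 7 contribute zero (depth or velocity is 0).
Q = Σ qᵢ = 415.3 ft³/s

415 ft³/s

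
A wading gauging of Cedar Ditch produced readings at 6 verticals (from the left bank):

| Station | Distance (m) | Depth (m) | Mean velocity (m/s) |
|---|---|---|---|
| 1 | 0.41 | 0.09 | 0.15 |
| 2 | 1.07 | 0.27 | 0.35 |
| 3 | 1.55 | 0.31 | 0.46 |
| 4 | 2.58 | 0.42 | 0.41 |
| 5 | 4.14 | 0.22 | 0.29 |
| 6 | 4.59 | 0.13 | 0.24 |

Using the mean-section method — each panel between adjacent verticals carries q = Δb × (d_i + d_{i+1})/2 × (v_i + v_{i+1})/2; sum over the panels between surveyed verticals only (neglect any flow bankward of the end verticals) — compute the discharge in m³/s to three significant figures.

Panel 1-2: Δb = 0.66 m, d̄ = (0.09+0.27)/2 = 0.18, v̄ = (0.15+0.35)/2 = 0.25 → q = 0.66×0.18×0.25 = 0.02970 m³/s
Panel 2-3: Δb = 0.48 m, d̄ = (0.27+0.31)/2 = 0.29, v̄ = (0.35+0.46)/2 = 0.405 → q = 0.48×0.29×0.405 = 0.05638 m³/s
Panel 3-4: Δb = 1.03 m, d̄ = (0.31+0.42)/2 = 0.365, v̄ = (0.46+0.41)/2 = 0.435 → q = 1.03×0.365×0.435 = 0.1635 m³/s
Panel 4-5: Δb = 1.56 m, d̄ = (0.42+0.22)/2 = 0.32, v̄ = (0.41+0.29)/2 = 0.35 → q = 1.56×0.32×0.35 = 0.1747 m³/s
Panel 5-6: Δb = 0.45 m, d̄ = (0.22+0.13)/2 = 0.175, v̄ = (0.29+0.24)/2 = 0.265 → q = 0.45×0.175×0.265 = 0.02087 m³/s
Q = Σ q = 0.4452 m³/s

0.445 m³/s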